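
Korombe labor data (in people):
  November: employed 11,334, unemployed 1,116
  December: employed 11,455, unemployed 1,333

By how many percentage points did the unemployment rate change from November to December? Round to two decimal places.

The unemployment rate changed by +1.46 percentage points.

November: labor force = 11,334 + 1,116 = 12,450; u = 1,116/12,450 = 8.96%.
December: labor force = 11,455 + 1,333 = 12,788; u = 1,333/12,788 = 10.42%.
Change = 10.42% − 8.96% = +1.46 pp.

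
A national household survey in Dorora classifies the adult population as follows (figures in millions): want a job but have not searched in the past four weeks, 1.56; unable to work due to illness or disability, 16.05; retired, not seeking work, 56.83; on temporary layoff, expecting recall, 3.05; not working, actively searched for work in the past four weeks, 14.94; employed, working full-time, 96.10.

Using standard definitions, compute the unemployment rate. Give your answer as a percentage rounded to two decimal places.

Unemployment rate ≈ 15.77%.

Employed = 96.10 million.
Unemployed = 3.05 + 14.94 = 17.99 million (jobless and actively searching, or on temporary layoff).
Labor force = 96.10 + 17.99 = 114.09 million.
Unemployment rate = 17.99 / 114.09 = 15.77%.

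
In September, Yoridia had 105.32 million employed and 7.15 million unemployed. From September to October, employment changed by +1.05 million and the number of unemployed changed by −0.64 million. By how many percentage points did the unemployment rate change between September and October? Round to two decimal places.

The unemployment rate changed by −0.59 percentage points.

September: labor force = 105.32 + 7.15 = 112.47; u = 7.15/112.47 = 6.36%.
October: labor force = 106.37 + 6.51 = 112.88; u = 6.51/112.88 = 5.77%.
Change = 5.77% − 6.36% = −0.59 pp.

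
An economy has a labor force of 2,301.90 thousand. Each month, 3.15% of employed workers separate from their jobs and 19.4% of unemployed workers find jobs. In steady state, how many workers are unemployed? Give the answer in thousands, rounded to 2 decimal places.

Steady-state unemployment rate u* = s/(s+f) = 3.15/(3.15+19.4) = 0.139690.
Unemployed = u* × labor force = 0.139690 × 2,301.90 ≈ 321.55 thousand.

About 321.55 thousand are unemployed in steady state.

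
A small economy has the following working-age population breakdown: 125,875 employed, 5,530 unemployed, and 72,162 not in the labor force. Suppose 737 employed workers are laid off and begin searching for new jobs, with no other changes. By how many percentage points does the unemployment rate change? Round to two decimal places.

Initially, labor force = 125,875 + 5,530 = 131,405, so u = 5,530/131,405 = 4.21%.
After the change, employed falls and unemployed rises by 737; labor force unchanged → E = 125,138, U = 6,267, labor force = 131,405.
New unemployment rate = 6,267 / 131,405 = 4.77%.
Change = 4.77% − 4.21% = +0.56 percentage points.

The unemployment rate changes by +0.56 percentage points.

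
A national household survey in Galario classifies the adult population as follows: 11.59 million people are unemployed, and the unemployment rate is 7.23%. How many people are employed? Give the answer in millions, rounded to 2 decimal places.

About 148.71 million are employed.

Labor force = U / u = 11.59 / 0.0723 ≈ 160.30 million.
Employed = labor force − unemployed = 160.30 − 11.59 = 148.71 million.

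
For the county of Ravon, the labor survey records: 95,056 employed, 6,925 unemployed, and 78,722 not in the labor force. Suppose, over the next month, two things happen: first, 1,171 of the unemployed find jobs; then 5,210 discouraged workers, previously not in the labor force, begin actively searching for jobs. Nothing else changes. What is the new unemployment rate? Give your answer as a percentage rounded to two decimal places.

New unemployment rate ≈ 10.23%.

Initially, labor force = 95,056 + 6,925 = 101,981, so u = 6,925/101,981 = 6.79%.
After the first change, unemployed falls and employed rises by 1,171; labor force unchanged → E = 96,227, U = 5,754, labor force = 101,981.
After the second change, unemployed and labor force both rise by 5,210 → E = 96,227, U = 10,964, labor force = 107,191.
New unemployment rate = 10,964 / 107,191 = 10.23%.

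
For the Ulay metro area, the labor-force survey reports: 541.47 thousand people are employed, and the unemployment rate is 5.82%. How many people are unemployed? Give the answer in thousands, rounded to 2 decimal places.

Let U be the number unemployed. The labor force is E + U, and U/(E+U) = 0.0582.
So U = 0.0582 × 541.47 / (1 − 0.0582) = 31.5136 / 0.9418 ≈ 33.46 thousand.

About 33.46 thousand are unemployed.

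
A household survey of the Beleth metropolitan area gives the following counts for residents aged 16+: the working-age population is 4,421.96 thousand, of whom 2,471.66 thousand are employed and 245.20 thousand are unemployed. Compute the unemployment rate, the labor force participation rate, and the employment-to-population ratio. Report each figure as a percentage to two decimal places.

Labor force = employed + unemployed = 2,471.66 + 245.20 = 2,716.86 thousand.
Unemployment rate = 245.20 / 2,716.86 = 9.03%.
Labor force participation rate = 2,716.86 / 4,421.96 = 61.44%.
Employment-population ratio = 2,471.66 / 4,421.96 = 55.90%.

Unemployment rate ≈ 9.03%; labor force participation rate ≈ 61.44%; employment-population ratio ≈ 55.90%.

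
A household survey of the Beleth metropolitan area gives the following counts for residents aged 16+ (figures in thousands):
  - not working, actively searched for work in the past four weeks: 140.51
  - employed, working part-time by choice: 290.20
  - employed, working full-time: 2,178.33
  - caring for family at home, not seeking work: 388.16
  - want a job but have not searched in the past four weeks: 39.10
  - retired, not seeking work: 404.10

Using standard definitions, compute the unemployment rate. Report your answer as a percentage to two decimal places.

Employed = 290.20 + 2,178.33 = 2,468.53 thousand.
Unemployed = 140.51 thousand.
Labor force = 2,468.53 + 140.51 = 2,609.04 thousand.
Unemployment rate = 140.51 / 2,609.04 = 5.39%.

Unemployment rate ≈ 5.39%.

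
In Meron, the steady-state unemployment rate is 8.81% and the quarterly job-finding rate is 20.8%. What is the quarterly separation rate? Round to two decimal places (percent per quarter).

From u* = s/(s+f): s = u·f/(1−u).
s = 0.0881 × 20.8 / (1 − 0.0881) = 1.8325 / 0.9119 ≈ 2.01% per quarter.

Separation rate ≈ 2.01% per quarter.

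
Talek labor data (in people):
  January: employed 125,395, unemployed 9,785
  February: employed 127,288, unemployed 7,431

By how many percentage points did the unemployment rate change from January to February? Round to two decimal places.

January: labor force = 125,395 + 9,785 = 135,180; u = 9,785/135,180 = 7.24%.
February: labor force = 127,288 + 7,431 = 134,719; u = 7,431/134,719 = 5.52%.
Change = 5.52% − 7.24% = −1.72 pp.

The unemployment rate changed by −1.72 percentage points.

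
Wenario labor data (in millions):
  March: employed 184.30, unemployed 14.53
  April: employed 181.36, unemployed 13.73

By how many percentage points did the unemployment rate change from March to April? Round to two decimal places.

March: labor force = 184.30 + 14.53 = 198.83; u = 14.53/198.83 = 7.31%.
April: labor force = 181.36 + 13.73 = 195.09; u = 13.73/195.09 = 7.04%.
Change = 7.04% − 7.31% = −0.27 pp.

The unemployment rate changed by −0.27 percentage points.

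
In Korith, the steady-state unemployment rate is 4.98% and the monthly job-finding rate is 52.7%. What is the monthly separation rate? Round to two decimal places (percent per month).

Separation rate ≈ 2.76% per month.

From u* = s/(s+f): s = u·f/(1−u).
s = 0.0498 × 52.7 / (1 − 0.0498) = 2.6245 / 0.9502 ≈ 2.76% per month.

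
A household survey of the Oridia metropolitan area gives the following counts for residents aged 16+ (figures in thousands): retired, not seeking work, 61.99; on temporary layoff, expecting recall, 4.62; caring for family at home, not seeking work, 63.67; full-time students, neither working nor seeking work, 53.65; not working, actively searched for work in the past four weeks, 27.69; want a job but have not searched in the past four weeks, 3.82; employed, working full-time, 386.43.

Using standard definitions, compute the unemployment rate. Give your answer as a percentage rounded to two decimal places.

Unemployment rate ≈ 7.72%.

Employed = 386.43 thousand.
Unemployed = 4.62 + 27.69 = 32.31 thousand (jobless and actively searching, or on temporary layoff).
Labor force = 386.43 + 32.31 = 418.74 thousand.
Unemployment rate = 32.31 / 418.74 = 7.72%.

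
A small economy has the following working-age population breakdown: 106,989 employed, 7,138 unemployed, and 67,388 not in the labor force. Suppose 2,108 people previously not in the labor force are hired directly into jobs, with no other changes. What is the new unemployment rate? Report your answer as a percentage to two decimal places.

New unemployment rate ≈ 6.14%.

Initially, labor force = 106,989 + 7,138 = 114,127, so u = 7,138/114,127 = 6.25%.
After the change, employed and labor force both rise by 2,108; unemployed unchanged → E = 109,097, U = 7,138, labor force = 116,235.
New unemployment rate = 7,138 / 116,235 = 6.14%.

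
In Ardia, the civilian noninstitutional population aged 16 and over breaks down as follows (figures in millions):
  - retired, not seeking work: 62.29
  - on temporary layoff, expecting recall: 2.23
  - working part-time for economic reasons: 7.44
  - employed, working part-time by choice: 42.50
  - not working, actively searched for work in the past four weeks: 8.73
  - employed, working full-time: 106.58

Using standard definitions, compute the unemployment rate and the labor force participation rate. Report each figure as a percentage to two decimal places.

Unemployment rate ≈ 6.54%; labor force participation rate ≈ 72.89%.

Employed = 7.44 + 42.50 + 106.58 = 156.52 million (anyone who worked, including part-time for economic reasons, counts as employed).
Unemployed = 2.23 + 8.73 = 10.96 million (jobless and actively searching, or on temporary layoff).
Labor force = 156.52 + 10.96 = 167.48 million.
Not in labor force = 62.29 million (those not working and not actively searching are outside the labor force).
Civilian working-age population = 167.48 + 62.29 = 229.77 million.
Unemployment rate = 10.96 / 167.48 = 6.54%.
Labor force participation rate = 167.48 / 229.77 = 72.89%.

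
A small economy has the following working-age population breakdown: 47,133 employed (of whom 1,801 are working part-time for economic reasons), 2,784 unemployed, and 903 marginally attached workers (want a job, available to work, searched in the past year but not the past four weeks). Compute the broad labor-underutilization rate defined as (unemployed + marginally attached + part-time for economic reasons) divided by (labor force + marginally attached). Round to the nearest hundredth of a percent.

Broad underutilization rate ≈ 10.80%.

Labor force = 47,133 + 2,784 = 49,917.
Numerator = 2,784 + 903 + 1,801 = 5,488.
Denominator = 49,917 + 903 = 50,820.
Broad rate = 5,488 / 50,820 = 10.80%.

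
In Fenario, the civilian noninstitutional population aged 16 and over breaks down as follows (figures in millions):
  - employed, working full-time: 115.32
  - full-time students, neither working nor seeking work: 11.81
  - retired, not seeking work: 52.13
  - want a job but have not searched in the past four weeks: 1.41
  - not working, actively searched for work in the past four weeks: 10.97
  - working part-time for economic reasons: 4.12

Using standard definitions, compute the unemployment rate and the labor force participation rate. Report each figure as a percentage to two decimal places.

Unemployment rate ≈ 8.41%; labor force participation rate ≈ 66.62%.

Employed = 115.32 + 4.12 = 119.44 million (anyone who worked, including part-time for economic reasons, counts as employed).
Unemployed = 10.97 million.
Labor force = 119.44 + 10.97 = 130.41 million.
Not in labor force = 11.81 + 52.13 + 1.41 = 65.35 million (those not working and not actively searching are outside the labor force — including those who want a job but have given up searching).
Civilian working-age population = 130.41 + 65.35 = 195.76 million.
Unemployment rate = 10.97 / 130.41 = 8.41%.
Labor force participation rate = 130.41 / 195.76 = 66.62%.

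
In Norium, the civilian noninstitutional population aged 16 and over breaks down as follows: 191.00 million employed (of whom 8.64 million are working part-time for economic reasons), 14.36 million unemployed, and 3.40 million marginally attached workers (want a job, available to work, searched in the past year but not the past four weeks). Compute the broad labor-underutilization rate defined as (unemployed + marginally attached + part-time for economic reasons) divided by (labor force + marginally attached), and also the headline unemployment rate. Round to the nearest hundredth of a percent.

Broad underutilization rate ≈ 12.65%; headline unemployment rate ≈ 6.99%.

Labor force = 191.00 + 14.36 = 205.36 million.
Numerator = 14.36 + 3.40 + 8.64 = 26.40 million.
Denominator = 205.36 + 3.40 = 208.76 million.
Broad rate = 26.40 / 208.76 = 12.65%.
Headline unemployment rate = 14.36 / 205.36 = 6.99%.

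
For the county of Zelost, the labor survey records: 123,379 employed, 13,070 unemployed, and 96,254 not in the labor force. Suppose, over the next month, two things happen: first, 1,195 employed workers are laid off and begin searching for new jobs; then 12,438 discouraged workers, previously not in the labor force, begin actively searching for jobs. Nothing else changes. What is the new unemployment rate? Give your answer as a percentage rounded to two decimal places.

New unemployment rate ≈ 17.94%.

Initially, labor force = 123,379 + 13,070 = 136,449, so u = 13,070/136,449 = 9.58%.
After the first change, employed falls and unemployed rises by 1,195; labor force unchanged → E = 122,184, U = 14,265, labor force = 136,449.
After the second change, unemployed and labor force both rise by 12,438 → E = 122,184, U = 26,703, labor force = 148,887.
New unemployment rate = 26,703 / 148,887 = 17.94%.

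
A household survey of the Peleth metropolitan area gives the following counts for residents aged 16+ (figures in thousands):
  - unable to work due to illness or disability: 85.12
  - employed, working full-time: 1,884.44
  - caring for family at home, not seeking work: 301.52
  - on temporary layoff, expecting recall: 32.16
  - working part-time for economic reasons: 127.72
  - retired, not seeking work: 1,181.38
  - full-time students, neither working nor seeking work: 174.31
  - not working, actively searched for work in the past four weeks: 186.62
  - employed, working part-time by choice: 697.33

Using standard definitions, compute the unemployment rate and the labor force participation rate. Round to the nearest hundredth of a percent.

Employed = 1,884.44 + 127.72 + 697.33 = 2,709.49 thousand (anyone who worked, including part-time for economic reasons, counts as employed).
Unemployed = 32.16 + 186.62 = 218.78 thousand (jobless and actively searching, or on temporary layoff).
Labor force = 2,709.49 + 218.78 = 2,928.27 thousand.
Not in labor force = 85.12 + 301.52 + 1,181.38 + 174.31 = 1,742.33 thousand (those not working and not actively searching are outside the labor force).
Civilian working-age population = 2,928.27 + 1,742.33 = 4,670.60 thousand.
Unemployment rate = 218.78 / 2,928.27 = 7.47%.
Labor force participation rate = 2,928.27 / 4,670.60 = 62.70%.

Unemployment rate ≈ 7.47%; labor force participation rate ≈ 62.70%.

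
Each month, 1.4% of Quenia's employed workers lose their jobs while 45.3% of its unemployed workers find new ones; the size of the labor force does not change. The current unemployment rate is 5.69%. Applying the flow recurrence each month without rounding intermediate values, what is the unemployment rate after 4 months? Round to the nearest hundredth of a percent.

Unemployment rate after four months ≈ 3.22%.

With a fixed labor force, u_{t+1} = u_t + s·(1−u_t) − f·u_t = u_t·(1−s−f) + s.
Here 1−s−f = 0.533 and s = 0.014.
u_1 = 0.056900 × 0.533 + 0.014 = 0.044328.
u_2 = 0.044328 × 0.533 + 0.014 = 0.037627.
u_3 = 0.037627 × 0.533 + 0.014 = 0.034055.
u_4 = 0.034055 × 0.533 + 0.014 = 0.032151.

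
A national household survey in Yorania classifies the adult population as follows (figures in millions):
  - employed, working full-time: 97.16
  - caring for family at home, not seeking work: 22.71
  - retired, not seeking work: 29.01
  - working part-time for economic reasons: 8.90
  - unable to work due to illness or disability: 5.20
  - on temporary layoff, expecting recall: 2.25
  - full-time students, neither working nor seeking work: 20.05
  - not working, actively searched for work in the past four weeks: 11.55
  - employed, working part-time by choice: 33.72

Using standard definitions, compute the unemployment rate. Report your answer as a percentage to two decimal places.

Unemployment rate ≈ 8.99%.

Employed = 97.16 + 8.90 + 33.72 = 139.78 million (anyone who worked, including part-time for economic reasons, counts as employed).
Unemployed = 2.25 + 11.55 = 13.80 million (jobless and actively searching, or on temporary layoff).
Labor force = 139.78 + 13.80 = 153.58 million.
Unemployment rate = 13.80 / 153.58 = 8.99%.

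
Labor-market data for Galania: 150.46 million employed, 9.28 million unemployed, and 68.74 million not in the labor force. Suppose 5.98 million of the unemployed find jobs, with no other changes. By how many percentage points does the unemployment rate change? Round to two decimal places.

Initially, labor force = 150.46 + 9.28 = 159.74 million, so u = 9.28/159.74 = 5.81%.
After the change, unemployed falls and employed rises by 5.98; labor force unchanged → E = 156.44, U = 3.30, labor force = 159.74 million.
New unemployment rate = 3.30 / 159.74 = 2.07%.
Change = 2.07% − 5.81% = −3.74 percentage points.

The unemployment rate changes by −3.74 percentage points.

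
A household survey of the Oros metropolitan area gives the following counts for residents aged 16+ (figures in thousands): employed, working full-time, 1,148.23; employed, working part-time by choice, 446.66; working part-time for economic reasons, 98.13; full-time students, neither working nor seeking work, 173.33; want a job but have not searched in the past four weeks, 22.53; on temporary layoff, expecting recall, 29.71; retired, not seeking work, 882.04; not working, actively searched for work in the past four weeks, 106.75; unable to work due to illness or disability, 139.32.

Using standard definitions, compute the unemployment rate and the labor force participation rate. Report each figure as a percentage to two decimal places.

Employed = 1,148.23 + 446.66 + 98.13 = 1,693.02 thousand (anyone who worked, including part-time for economic reasons, counts as employed).
Unemployed = 29.71 + 106.75 = 136.46 thousand (jobless and actively searching, or on temporary layoff).
Labor force = 1,693.02 + 136.46 = 1,829.48 thousand.
Not in labor force = 173.33 + 22.53 + 882.04 + 139.32 = 1,217.22 thousand (those not working and not actively searching are outside the labor force — including those who want a job but have given up searching).
Civilian working-age population = 1,829.48 + 1,217.22 = 3,046.70 thousand.
Unemployment rate = 136.46 / 1,829.48 = 7.46%.
Labor force participation rate = 1,829.48 / 3,046.70 = 60.05%.

Unemployment rate ≈ 7.46%; labor force participation rate ≈ 60.05%.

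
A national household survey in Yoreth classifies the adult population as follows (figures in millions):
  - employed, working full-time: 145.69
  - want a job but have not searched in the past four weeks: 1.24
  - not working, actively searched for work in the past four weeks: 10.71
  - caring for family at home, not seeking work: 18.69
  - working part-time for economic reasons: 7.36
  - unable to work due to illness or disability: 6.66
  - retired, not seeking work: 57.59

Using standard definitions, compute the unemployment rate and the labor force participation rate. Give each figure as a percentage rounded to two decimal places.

Employed = 145.69 + 7.36 = 153.05 million (anyone who worked, including part-time for economic reasons, counts as employed).
Unemployed = 10.71 million.
Labor force = 153.05 + 10.71 = 163.76 million.
Not in labor force = 1.24 + 18.69 + 6.66 + 57.59 = 84.18 million (those not working and not actively searching are outside the labor force — including those who want a job but have given up searching).
Civilian working-age population = 163.76 + 84.18 = 247.94 million.
Unemployment rate = 10.71 / 163.76 = 6.54%.
Labor force participation rate = 163.76 / 247.94 = 66.05%.

Unemployment rate ≈ 6.54%; labor force participation rate ≈ 66.05%.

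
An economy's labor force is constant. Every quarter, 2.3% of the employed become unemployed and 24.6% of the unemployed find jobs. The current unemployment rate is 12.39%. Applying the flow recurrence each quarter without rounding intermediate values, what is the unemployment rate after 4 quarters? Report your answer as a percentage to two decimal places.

With a fixed labor force, u_{t+1} = u_t + s·(1−u_t) − f·u_t = u_t·(1−s−f) + s.
Here 1−s−f = 0.731 and s = 0.023.
u_1 = 0.123900 × 0.731 + 0.023 = 0.113571.
u_2 = 0.113571 × 0.731 + 0.023 = 0.106020.
u_3 = 0.106020 × 0.731 + 0.023 = 0.100501.
u_4 = 0.100501 × 0.731 + 0.023 = 0.096466.

Unemployment rate after four quarters ≈ 9.65%.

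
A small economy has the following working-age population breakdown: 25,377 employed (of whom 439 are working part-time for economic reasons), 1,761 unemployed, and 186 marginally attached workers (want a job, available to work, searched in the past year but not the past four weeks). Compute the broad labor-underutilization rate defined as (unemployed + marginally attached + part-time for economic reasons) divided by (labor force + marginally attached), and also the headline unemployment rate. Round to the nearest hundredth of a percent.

Broad underutilization rate ≈ 8.73%; headline unemployment rate ≈ 6.49%.

Labor force = 25,377 + 1,761 = 27,138.
Numerator = 1,761 + 186 + 439 = 2,386.
Denominator = 27,138 + 186 = 27,324.
Broad rate = 2,386 / 27,324 = 8.73%.
Headline unemployment rate = 1,761 / 27,138 = 6.49%.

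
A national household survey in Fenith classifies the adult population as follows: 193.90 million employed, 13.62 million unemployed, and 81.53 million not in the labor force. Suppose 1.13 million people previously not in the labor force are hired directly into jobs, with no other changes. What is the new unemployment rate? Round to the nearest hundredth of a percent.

New unemployment rate ≈ 6.53%.

Initially, labor force = 193.90 + 13.62 = 207.52 million, so u = 13.62/207.52 = 6.56%.
After the change, employed and labor force both rise by 1.13; unemployed unchanged → E = 195.03, U = 13.62, labor force = 208.65 million.
New unemployment rate = 13.62 / 208.65 = 6.53%.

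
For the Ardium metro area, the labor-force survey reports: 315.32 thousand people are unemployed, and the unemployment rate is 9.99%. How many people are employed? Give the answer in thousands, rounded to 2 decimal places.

About 2,841.04 thousand are employed.

Labor force = U / u = 315.32 / 0.0999 ≈ 3,156.36 thousand.
Employed = labor force − unemployed = 3,156.36 − 315.32 = 2,841.04 thousand.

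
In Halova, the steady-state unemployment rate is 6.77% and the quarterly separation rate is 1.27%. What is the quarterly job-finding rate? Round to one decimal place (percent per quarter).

Job-finding rate ≈ 17.5% per quarter.

From u* = s/(s+f): f = s·(1−u)/u.
f = 1.27 × (1 − 0.0677) / 0.0677 = 1.1840 / 0.0677 ≈ 17.5% per quarter.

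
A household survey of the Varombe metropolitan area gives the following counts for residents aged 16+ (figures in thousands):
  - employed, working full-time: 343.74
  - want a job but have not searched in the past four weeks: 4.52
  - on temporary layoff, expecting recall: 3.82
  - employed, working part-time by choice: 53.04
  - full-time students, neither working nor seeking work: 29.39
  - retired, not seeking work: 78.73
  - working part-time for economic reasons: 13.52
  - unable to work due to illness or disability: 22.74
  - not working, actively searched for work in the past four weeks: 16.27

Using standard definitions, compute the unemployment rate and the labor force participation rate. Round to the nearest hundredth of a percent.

Employed = 343.74 + 53.04 + 13.52 = 410.30 thousand (anyone who worked, including part-time for economic reasons, counts as employed).
Unemployed = 3.82 + 16.27 = 20.09 thousand (jobless and actively searching, or on temporary layoff).
Labor force = 410.30 + 20.09 = 430.39 thousand.
Not in labor force = 4.52 + 29.39 + 78.73 + 22.74 = 135.38 thousand (those not working and not actively searching are outside the labor force — including those who want a job but have given up searching).
Civilian working-age population = 430.39 + 135.38 = 565.77 thousand.
Unemployment rate = 20.09 / 430.39 = 4.67%.
Labor force participation rate = 430.39 / 565.77 = 76.07%.

Unemployment rate ≈ 4.67%; labor force participation rate ≈ 76.07%.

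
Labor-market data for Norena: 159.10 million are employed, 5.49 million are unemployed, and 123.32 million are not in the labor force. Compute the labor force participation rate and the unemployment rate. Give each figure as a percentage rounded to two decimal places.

Labor force participation rate ≈ 57.17%; unemployment rate ≈ 3.34%.

Labor force = employed + unemployed = 159.10 + 5.49 = 164.59 million.
Working-age population = 164.59 + 123.32 = 287.91 million.
Unemployment rate = 5.49 / 164.59 = 3.34%.
Labor force participation rate = 164.59 / 287.91 = 57.17%.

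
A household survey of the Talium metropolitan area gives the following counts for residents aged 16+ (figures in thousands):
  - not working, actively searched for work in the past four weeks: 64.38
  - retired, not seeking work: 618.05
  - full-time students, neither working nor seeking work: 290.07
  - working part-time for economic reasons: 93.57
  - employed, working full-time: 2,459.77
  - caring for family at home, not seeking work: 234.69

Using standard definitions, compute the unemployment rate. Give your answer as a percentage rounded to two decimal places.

Employed = 93.57 + 2,459.77 = 2,553.34 thousand (anyone who worked, including part-time for economic reasons, counts as employed).
Unemployed = 64.38 thousand.
Labor force = 2,553.34 + 64.38 = 2,617.72 thousand.
Unemployment rate = 64.38 / 2,617.72 = 2.46%.

Unemployment rate ≈ 2.46%.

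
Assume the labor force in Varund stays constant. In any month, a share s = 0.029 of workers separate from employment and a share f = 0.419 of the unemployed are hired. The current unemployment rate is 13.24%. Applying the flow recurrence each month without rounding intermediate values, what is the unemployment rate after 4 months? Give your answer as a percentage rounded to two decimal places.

With a fixed labor force, u_{t+1} = u_t + s·(1−u_t) − f·u_t = u_t·(1−s−f) + s.
Here 1−s−f = 0.552 and s = 0.029.
u_1 = 0.132400 × 0.552 + 0.029 = 0.102085.
u_2 = 0.102085 × 0.552 + 0.029 = 0.085351.
u_3 = 0.085351 × 0.552 + 0.029 = 0.076114.
u_4 = 0.076114 × 0.552 + 0.029 = 0.071015.

Unemployment rate after four months ≈ 7.10%.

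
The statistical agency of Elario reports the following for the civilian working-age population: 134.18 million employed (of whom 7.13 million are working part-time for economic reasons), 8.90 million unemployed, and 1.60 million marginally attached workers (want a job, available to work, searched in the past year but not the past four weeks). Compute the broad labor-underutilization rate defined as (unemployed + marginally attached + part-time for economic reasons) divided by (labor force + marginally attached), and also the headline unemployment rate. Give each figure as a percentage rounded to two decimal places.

Broad underutilization rate ≈ 12.19%; headline unemployment rate ≈ 6.22%.

Labor force = 134.18 + 8.90 = 143.08 million.
Numerator = 8.90 + 1.60 + 7.13 = 17.63 million.
Denominator = 143.08 + 1.60 = 144.68 million.
Broad rate = 17.63 / 144.68 = 12.19%.
Headline unemployment rate = 8.90 / 143.08 = 6.22%.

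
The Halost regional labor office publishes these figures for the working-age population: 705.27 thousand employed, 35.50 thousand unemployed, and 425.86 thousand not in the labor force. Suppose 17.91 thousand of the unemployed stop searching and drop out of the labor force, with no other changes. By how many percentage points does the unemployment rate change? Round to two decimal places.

The unemployment rate changes by −2.36 percentage points.

Initially, labor force = 705.27 + 35.50 = 740.77 thousand, so u = 35.50/740.77 = 4.79%.
After the change, unemployed and labor force both fall by 17.91 → E = 705.27, U = 17.59, labor force = 722.86 thousand.
New unemployment rate = 17.59 / 722.86 = 2.43%.
Change = 2.43% − 4.79% = −2.36 percentage points.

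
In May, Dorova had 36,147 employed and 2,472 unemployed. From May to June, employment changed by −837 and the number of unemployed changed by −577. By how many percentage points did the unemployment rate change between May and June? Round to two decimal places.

May: labor force = 36,147 + 2,472 = 38,619; u = 2,472/38,619 = 6.40%.
June: labor force = 35,310 + 1,895 = 37,205; u = 1,895/37,205 = 5.09%.
Change = 5.09% − 6.40% = −1.31 pp.

The unemployment rate changed by −1.31 percentage points.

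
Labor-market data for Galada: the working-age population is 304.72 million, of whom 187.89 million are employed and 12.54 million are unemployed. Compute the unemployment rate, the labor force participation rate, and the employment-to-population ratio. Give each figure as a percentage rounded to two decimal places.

Labor force = employed + unemployed = 187.89 + 12.54 = 200.43 million.
Unemployment rate = 12.54 / 200.43 = 6.26%.
Labor force participation rate = 200.43 / 304.72 = 65.78%.
Employment-population ratio = 187.89 / 304.72 = 61.66%.

Unemployment rate ≈ 6.26%; labor force participation rate ≈ 65.78%; employment-population ratio ≈ 61.66%.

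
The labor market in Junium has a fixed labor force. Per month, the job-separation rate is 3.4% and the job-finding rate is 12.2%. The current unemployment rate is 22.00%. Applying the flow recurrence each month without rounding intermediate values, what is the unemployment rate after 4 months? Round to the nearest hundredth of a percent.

Unemployment rate after four months ≈ 21.90%.

With a fixed labor force, u_{t+1} = u_t + s·(1−u_t) − f·u_t = u_t·(1−s−f) + s.
Here 1−s−f = 0.844 and s = 0.034.
u_1 = 0.220000 × 0.844 + 0.034 = 0.219680.
u_2 = 0.219680 × 0.844 + 0.034 = 0.219410.
u_3 = 0.219410 × 0.844 + 0.034 = 0.219182.
u_4 = 0.219182 × 0.844 + 0.034 = 0.218990.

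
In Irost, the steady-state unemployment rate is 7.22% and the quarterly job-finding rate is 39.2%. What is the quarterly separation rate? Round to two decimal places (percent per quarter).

From u* = s/(s+f): s = u·f/(1−u).
s = 0.0722 × 39.2 / (1 − 0.0722) = 2.8302 / 0.9278 ≈ 3.05% per quarter.

Separation rate ≈ 3.05% per quarter.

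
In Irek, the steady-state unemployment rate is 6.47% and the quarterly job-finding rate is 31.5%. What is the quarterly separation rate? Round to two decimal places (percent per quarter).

From u* = s/(s+f): s = u·f/(1−u).
s = 0.0647 × 31.5 / (1 − 0.0647) = 2.0380 / 0.9353 ≈ 2.18% per quarter.

Separation rate ≈ 2.18% per quarter.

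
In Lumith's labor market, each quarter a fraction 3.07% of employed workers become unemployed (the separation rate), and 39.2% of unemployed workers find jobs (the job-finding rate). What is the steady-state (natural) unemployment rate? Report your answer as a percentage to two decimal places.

Steady-state unemployment rate ≈ 7.26%.

At steady state the flows balance: s·E = f·U, so U/(E+U) = s/(s+f).
u* = 3.07 / (3.07 + 39.2) = 3.07 / 42.27 = 7.26%.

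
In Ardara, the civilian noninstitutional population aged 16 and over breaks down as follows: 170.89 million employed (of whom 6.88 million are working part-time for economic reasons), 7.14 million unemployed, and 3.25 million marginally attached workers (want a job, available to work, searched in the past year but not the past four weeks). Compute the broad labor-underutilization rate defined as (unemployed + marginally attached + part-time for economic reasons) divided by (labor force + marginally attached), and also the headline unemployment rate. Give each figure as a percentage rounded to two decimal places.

Labor force = 170.89 + 7.14 = 178.03 million.
Numerator = 7.14 + 3.25 + 6.88 = 17.27 million.
Denominator = 178.03 + 3.25 = 181.28 million.
Broad rate = 17.27 / 181.28 = 9.53%.
Headline unemployment rate = 7.14 / 178.03 = 4.01%.

Broad underutilization rate ≈ 9.53%; headline unemployment rate ≈ 4.01%.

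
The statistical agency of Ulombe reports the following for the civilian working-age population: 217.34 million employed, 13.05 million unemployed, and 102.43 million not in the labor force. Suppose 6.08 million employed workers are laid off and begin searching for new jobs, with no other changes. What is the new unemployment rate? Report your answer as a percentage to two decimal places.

Initially, labor force = 217.34 + 13.05 = 230.39 million, so u = 13.05/230.39 = 5.66%.
After the change, employed falls and unemployed rises by 6.08; labor force unchanged → E = 211.26, U = 19.13, labor force = 230.39 million.
New unemployment rate = 19.13 / 230.39 = 8.30%.

New unemployment rate ≈ 8.30%.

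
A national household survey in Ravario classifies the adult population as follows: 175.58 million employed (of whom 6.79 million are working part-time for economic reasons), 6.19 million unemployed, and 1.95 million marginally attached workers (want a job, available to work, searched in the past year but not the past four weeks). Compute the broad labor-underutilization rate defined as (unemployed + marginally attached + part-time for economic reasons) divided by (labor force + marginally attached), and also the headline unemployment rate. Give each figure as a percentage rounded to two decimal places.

Broad underutilization rate ≈ 8.13%; headline unemployment rate ≈ 3.41%.

Labor force = 175.58 + 6.19 = 181.77 million.
Numerator = 6.19 + 1.95 + 6.79 = 14.93 million.
Denominator = 181.77 + 1.95 = 183.72 million.
Broad rate = 14.93 / 183.72 = 8.13%.
Headline unemployment rate = 6.19 / 181.77 = 3.41%.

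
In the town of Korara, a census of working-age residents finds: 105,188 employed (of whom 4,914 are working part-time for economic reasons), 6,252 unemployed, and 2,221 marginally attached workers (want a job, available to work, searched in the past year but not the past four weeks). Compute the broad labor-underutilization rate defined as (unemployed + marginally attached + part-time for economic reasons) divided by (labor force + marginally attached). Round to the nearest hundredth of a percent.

Broad underutilization rate ≈ 11.78%.

Labor force = 105,188 + 6,252 = 111,440.
Numerator = 6,252 + 2,221 + 4,914 = 13,387.
Denominator = 111,440 + 2,221 = 113,661.
Broad rate = 13,387 / 113,661 = 11.78%.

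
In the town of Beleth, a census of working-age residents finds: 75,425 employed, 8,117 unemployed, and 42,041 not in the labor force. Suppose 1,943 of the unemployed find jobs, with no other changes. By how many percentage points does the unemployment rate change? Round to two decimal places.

Initially, labor force = 75,425 + 8,117 = 83,542, so u = 8,117/83,542 = 9.72%.
After the change, unemployed falls and employed rises by 1,943; labor force unchanged → E = 77,368, U = 6,174, labor force = 83,542.
New unemployment rate = 6,174 / 83,542 = 7.39%.
Change = 7.39% − 9.72% = −2.33 percentage points.

The unemployment rate changes by −2.33 percentage points.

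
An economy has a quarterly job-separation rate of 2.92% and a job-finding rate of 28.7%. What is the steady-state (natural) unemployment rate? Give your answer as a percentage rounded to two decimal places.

Steady-state unemployment rate ≈ 9.23%.

At steady state the flows balance: s·E = f·U, so U/(E+U) = s/(s+f).
u* = 2.92 / (2.92 + 28.7) = 2.92 / 31.62 = 9.23%.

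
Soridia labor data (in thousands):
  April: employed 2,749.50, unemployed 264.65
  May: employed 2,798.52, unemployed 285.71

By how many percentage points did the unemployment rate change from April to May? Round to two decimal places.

The unemployment rate changed by +0.48 percentage points.

April: labor force = 2,749.50 + 264.65 = 3,014.15; u = 264.65/3,014.15 = 8.78%.
May: labor force = 2,798.52 + 285.71 = 3,084.23; u = 285.71/3,084.23 = 9.26%.
Change = 9.26% − 8.78% = +0.48 pp.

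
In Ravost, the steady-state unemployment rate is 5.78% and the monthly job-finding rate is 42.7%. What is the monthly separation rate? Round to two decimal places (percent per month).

From u* = s/(s+f): s = u·f/(1−u).
s = 0.0578 × 42.7 / (1 − 0.0578) = 2.4681 / 0.9422 ≈ 2.62% per month.

Separation rate ≈ 2.62% per month.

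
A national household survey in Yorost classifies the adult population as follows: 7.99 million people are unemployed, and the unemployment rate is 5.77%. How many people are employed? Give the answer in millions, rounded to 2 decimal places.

About 130.48 million are employed.

Labor force = U / u = 7.99 / 0.0577 ≈ 138.47 million.
Employed = labor force − unemployed = 138.47 − 7.99 = 130.48 million.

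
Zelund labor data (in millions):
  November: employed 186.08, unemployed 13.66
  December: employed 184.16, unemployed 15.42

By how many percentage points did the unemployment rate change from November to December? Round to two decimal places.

The unemployment rate changed by +0.89 percentage points.

November: labor force = 186.08 + 13.66 = 199.74; u = 13.66/199.74 = 6.84%.
December: labor force = 184.16 + 15.42 = 199.58; u = 15.42/199.58 = 7.73%.
Change = 7.73% − 6.84% = +0.89 pp.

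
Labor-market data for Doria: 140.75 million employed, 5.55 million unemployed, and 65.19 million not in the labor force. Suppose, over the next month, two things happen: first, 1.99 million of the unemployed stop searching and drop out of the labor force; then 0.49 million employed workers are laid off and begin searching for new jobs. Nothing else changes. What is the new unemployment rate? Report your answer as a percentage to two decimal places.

Initially, labor force = 140.75 + 5.55 = 146.30 million, so u = 5.55/146.30 = 3.79%.
After the first change, unemployed and labor force both fall by 1.99 → E = 140.75, U = 3.56, labor force = 144.31 million.
After the second change, employed falls and unemployed rises by 0.49; labor force unchanged → E = 140.26, U = 4.05, labor force = 144.31 million.
New unemployment rate = 4.05 / 144.31 = 2.81%.

New unemployment rate ≈ 2.81%.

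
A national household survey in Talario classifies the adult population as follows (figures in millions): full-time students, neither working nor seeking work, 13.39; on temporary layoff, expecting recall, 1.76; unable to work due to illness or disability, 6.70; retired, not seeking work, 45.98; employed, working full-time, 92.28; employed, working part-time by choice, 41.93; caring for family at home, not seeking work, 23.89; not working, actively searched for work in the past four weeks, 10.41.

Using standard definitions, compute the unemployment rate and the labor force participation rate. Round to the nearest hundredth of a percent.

Employed = 92.28 + 41.93 = 134.21 million.
Unemployed = 1.76 + 10.41 = 12.17 million (jobless and actively searching, or on temporary layoff).
Labor force = 134.21 + 12.17 = 146.38 million.
Not in labor force = 13.39 + 6.70 + 45.98 + 23.89 = 89.96 million (those not working and not actively searching are outside the labor force).
Civilian working-age population = 146.38 + 89.96 = 236.34 million.
Unemployment rate = 12.17 / 146.38 = 8.31%.
Labor force participation rate = 146.38 / 236.34 = 61.94%.

Unemployment rate ≈ 8.31%; labor force participation rate ≈ 61.94%.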